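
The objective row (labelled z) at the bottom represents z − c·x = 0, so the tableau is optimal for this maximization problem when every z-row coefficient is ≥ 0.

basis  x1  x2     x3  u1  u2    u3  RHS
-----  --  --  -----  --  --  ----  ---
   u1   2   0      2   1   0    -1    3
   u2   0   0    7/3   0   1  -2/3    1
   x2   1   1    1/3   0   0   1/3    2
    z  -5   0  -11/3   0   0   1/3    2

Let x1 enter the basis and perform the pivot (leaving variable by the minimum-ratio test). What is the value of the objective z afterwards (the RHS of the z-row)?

19/2

Ratio test on column x1 — row 1: 3/2 = 3/2; row 2: entry 0 ≤ 0; row 3: 2/1 = 2. Minimum is 3/2 at row 1 (u1 leaves); pivot element 2.
Pivot on row 1; the z-row RHS becomes 2 − (-5)·(3/2) = 19/2.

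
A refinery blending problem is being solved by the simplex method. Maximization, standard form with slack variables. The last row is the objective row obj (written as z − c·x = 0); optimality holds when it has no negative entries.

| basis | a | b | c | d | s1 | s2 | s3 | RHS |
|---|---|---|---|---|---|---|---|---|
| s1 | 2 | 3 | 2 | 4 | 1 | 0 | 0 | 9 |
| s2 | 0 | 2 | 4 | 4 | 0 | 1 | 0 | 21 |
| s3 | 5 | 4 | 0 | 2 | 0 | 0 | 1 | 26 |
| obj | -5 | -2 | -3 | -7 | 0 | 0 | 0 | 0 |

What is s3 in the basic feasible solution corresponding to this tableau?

26

s3 is basic (row 3); its value is the RHS of that row, 26.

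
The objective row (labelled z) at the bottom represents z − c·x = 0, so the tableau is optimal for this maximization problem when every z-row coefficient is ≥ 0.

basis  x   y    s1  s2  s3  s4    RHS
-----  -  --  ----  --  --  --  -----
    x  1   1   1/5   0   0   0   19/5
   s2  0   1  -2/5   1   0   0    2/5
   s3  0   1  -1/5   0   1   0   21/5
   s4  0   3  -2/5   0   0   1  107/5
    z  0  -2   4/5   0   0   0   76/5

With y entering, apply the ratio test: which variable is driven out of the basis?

Column y entries and ratios — x: (19/5)/1 = 19/5; s2: (2/5)/1 = 2/5; s3: (21/5)/1 = 21/5; s4: (107/5)/3 = 107/15.
Smallest ratio is 2/5 in the row of s2, so s2 leaves.

s2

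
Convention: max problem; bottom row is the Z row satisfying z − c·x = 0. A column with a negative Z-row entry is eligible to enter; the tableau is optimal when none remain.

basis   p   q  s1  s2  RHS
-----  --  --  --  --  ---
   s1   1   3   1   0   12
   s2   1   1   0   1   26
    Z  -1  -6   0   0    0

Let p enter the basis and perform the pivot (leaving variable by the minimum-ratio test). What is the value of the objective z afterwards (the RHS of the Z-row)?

12

Ratio test on column p — row 1: 12/1 = 12; row 2: 26/1 = 26. Minimum is 12 at row 1 (s1 leaves); pivot element 1.
Pivot on row 1; the Z-row RHS becomes 0 − (-1)·12 = 12.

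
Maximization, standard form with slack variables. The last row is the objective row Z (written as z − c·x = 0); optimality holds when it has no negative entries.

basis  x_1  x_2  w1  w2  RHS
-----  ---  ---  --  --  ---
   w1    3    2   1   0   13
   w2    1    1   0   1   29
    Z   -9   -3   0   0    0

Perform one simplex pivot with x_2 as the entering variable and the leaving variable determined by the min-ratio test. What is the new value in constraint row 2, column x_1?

Ratio test on column x_2 — row 1: 13/2 = 13/2; row 2: 29/1 = 29. Minimum is 13/2 at row 1 (w1 leaves); pivot element 2.
Divide row 1 by 2; eliminate column x_2 from the other rows.
Row 2 update in column x_1: 1 − 1·(3/2) = -1/2.

-1/2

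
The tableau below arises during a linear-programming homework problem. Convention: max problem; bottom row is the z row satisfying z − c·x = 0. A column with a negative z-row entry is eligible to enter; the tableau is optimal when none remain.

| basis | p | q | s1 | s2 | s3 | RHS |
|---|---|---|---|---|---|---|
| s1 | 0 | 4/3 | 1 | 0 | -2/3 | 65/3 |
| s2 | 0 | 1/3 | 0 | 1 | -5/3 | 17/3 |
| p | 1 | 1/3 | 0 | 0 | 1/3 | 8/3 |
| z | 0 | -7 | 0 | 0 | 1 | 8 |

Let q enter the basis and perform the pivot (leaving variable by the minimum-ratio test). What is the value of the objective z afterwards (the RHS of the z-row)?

Ratio test on column q — row 1: (65/3)/(4/3) = 65/4; row 2: (17/3)/(1/3) = 17; row 3: (8/3)/(1/3) = 8. Minimum is 8 at row 3 (p leaves); pivot element 1/3.
Pivot on row 3; the z-row RHS becomes 8 − (-7)·8 = 64.

64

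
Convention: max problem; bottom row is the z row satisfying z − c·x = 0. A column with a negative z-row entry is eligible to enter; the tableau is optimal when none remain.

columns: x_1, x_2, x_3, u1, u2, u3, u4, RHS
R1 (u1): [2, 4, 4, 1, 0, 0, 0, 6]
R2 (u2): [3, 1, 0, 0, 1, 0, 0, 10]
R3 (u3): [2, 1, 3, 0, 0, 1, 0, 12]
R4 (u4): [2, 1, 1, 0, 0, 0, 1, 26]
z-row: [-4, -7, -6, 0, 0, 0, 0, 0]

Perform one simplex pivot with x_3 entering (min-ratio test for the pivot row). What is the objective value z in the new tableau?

9

Ratio test on column x_3 — row 1: 6/4 = 3/2; row 2: entry 0 ≤ 0; row 3: 12/3 = 4; row 4: 26/1 = 26. Minimum is 3/2 at row 1 (u1 leaves); pivot element 4.
Pivot on row 1; the z-row RHS becomes 0 − (-6)·(3/2) = 9.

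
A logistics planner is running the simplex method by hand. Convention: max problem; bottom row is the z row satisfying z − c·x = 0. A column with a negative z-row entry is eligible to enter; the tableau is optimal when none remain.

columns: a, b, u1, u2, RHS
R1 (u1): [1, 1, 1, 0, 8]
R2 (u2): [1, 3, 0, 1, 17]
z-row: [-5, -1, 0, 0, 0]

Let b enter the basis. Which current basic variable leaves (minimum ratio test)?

u2

Column b entries and ratios — u1: 8/1 = 8; u2: 17/3 = 17/3.
Smallest ratio is 17/3 in the row of u2, so u2 leaves.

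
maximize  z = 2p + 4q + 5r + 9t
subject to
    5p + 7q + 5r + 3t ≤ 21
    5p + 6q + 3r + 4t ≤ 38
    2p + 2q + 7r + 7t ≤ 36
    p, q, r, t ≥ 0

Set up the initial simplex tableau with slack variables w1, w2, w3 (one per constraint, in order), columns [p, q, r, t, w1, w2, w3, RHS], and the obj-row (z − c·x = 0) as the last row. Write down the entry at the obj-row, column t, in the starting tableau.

-9

The obj-row carries the negated objective coefficients: the t entry is -9.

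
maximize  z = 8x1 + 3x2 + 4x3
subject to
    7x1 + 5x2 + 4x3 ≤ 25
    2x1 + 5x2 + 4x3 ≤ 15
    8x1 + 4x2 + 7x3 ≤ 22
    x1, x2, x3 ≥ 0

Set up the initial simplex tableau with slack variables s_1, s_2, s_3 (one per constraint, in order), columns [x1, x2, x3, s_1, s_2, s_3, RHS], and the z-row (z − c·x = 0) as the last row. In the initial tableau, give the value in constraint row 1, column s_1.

1

Slack s_1 belongs to constraint 1; its column is the unit vector e_1, so the entry in row 1 is 1.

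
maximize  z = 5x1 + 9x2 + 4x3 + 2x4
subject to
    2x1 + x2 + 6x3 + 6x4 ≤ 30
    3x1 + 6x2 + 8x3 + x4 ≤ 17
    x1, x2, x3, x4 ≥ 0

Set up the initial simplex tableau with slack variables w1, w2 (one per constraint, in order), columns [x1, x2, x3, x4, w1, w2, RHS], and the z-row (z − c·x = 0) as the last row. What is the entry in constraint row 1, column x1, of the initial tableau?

Constraint 1 has coefficient 2 on x1.

2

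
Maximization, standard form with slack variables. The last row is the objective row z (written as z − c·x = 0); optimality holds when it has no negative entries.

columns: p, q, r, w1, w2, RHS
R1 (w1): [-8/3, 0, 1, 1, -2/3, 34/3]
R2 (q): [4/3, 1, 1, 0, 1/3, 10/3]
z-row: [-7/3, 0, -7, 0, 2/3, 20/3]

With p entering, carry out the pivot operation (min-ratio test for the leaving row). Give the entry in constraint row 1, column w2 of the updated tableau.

0

Ratio test on column p — row 1: entry -8/3 ≤ 0; row 2: (10/3)/(4/3) = 5/2. Minimum is 5/2 at row 2 (q leaves); pivot element 4/3.
Divide row 2 by 4/3; eliminate column p from the other rows.
Row 1 update in column w2: -2/3 − (-8/3)·(1/4) = 0.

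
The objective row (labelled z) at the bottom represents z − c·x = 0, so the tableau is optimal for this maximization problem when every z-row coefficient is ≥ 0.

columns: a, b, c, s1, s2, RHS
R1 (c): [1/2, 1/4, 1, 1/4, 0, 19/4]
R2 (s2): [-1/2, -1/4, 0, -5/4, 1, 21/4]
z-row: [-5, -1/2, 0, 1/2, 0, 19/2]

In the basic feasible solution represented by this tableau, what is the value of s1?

s1 is not in the basis, so in the current basic feasible solution s1 = 0.

0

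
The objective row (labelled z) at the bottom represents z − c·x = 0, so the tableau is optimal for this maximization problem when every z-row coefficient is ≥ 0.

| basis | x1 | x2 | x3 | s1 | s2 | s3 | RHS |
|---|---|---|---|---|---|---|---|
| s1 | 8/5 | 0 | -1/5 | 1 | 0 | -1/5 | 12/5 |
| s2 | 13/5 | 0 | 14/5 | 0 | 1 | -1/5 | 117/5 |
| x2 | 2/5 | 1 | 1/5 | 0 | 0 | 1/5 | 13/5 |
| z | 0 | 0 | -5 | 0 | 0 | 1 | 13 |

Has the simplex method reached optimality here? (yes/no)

The z-row has a negative entry -5 in column x3, so it is not optimal.

no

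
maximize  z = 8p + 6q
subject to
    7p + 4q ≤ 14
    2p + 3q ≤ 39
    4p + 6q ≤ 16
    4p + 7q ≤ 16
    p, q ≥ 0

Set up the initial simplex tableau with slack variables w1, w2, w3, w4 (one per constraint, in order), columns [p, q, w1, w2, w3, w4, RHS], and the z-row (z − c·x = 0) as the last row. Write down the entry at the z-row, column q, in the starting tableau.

-6

The z-row carries the negated objective coefficients: the q entry is -6.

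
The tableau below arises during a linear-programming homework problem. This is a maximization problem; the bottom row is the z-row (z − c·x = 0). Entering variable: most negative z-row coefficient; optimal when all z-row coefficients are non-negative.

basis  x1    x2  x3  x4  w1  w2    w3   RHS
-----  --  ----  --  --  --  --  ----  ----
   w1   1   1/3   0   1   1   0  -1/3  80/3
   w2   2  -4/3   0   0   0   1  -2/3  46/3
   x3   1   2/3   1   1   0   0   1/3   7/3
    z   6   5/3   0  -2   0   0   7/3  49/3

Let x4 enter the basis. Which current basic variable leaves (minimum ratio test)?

Column x4 entries and ratios — w1: (80/3)/1 = 80/3; w2: 0 ≤ 0, skip; x3: (7/3)/1 = 7/3.
Smallest ratio is 7/3 in the row of x3, so x3 leaves.

x3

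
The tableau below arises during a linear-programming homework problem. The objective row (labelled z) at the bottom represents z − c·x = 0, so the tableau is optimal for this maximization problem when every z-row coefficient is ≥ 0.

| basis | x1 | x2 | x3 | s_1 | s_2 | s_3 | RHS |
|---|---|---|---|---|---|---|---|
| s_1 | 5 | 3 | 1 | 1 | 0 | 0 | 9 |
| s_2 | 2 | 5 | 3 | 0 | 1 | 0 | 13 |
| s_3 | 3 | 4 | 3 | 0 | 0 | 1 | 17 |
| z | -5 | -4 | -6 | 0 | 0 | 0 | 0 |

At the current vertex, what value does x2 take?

0

x2 is not in the basis, so in the current basic feasible solution x2 = 0.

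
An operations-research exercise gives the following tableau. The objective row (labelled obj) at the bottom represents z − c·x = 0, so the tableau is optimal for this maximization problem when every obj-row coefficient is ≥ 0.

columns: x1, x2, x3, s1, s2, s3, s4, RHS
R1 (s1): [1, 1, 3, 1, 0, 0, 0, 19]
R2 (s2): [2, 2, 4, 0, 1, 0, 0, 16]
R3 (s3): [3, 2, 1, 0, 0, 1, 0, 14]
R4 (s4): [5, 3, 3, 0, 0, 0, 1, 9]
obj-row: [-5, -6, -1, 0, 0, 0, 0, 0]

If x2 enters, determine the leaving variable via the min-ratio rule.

s4

Column x2 entries and ratios — s1: 19/1 = 19; s2: 16/2 = 8; s3: 14/2 = 7; s4: 9/3 = 3.
Smallest ratio is 3 in the row of s4, so s4 leaves.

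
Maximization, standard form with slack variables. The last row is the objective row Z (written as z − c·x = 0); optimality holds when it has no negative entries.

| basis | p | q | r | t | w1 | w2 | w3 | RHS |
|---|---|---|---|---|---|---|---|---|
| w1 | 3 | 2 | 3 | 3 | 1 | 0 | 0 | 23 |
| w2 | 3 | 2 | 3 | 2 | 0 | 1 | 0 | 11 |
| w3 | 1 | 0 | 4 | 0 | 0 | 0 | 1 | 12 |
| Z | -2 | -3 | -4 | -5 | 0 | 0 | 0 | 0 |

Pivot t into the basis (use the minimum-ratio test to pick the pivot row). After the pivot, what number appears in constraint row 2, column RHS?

11/2

Ratio test on column t — row 1: 23/3 = 23/3; row 2: 11/2 = 11/2; row 3: entry 0 ≤ 0. Minimum is 11/2 at row 2 (w2 leaves); pivot element 2.
Divide row 2 by 2; eliminate column t from the other rows.
In the new row 2, the RHS entry is the old entry divided by the pivot: 11/2 = 11/2.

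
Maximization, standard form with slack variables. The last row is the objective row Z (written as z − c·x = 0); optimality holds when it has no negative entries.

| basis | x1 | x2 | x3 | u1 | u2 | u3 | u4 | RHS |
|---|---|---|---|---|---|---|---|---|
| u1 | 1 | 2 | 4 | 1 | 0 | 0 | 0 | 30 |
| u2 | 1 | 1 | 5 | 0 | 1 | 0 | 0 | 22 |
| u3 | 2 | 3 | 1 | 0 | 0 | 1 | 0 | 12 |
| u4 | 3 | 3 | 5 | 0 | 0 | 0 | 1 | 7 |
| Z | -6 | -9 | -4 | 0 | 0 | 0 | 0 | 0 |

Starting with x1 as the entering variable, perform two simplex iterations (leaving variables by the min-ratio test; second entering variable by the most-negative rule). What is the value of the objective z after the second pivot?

Ratio test on column x1 — row 1: 30/1 = 30; row 2: 22/1 = 22; row 3: 12/2 = 6; row 4: 7/3 = 7/3. Minimum is 7/3 at row 4 (u4 leaves); pivot element 3.
Pivot on row 4; the Z-row RHS becomes 0 − (-6)·(7/3) = 14.
Next entering variable (most negative Z-row entry -3): x2.
Ratio test on column x2 — row 1: (83/3)/1 = 83/3; row 2: entry 0 ≤ 0; row 3: (22/3)/1 = 22/3; row 4: (7/3)/1 = 7/3. Minimum is 7/3 at row 4 (x1 leaves); pivot element 1.
After the second pivot the Z-row RHS is 14 − (-3)·(7/3) = 21.

21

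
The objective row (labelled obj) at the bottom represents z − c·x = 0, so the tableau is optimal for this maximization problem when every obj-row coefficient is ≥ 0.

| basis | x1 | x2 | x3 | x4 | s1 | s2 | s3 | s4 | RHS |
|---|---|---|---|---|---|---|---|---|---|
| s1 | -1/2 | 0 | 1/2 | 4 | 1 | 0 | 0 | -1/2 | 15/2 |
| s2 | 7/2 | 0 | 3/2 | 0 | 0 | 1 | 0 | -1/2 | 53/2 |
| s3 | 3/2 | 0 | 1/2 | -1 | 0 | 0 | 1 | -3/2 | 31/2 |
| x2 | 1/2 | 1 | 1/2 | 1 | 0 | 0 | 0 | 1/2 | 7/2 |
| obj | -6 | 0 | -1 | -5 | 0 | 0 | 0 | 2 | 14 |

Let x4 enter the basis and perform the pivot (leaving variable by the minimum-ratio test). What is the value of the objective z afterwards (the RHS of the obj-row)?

Ratio test on column x4 — row 1: (15/2)/4 = 15/8; row 2: entry 0 ≤ 0; row 3: entry -1 ≤ 0; row 4: (7/2)/1 = 7/2. Minimum is 15/8 at row 1 (s1 leaves); pivot element 4.
Pivot on row 1; the obj-row RHS becomes 14 − (-5)·(15/8) = 187/8.

187/8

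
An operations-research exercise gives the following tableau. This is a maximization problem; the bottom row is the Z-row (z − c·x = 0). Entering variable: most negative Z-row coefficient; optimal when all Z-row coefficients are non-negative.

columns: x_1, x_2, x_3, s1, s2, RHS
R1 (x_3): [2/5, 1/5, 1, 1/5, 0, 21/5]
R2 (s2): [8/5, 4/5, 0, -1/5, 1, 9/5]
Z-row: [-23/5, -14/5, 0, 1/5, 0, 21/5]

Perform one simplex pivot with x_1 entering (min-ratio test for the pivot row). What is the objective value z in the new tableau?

Ratio test on column x_1 — row 1: (21/5)/(2/5) = 21/2; row 2: (9/5)/(8/5) = 9/8. Minimum is 9/8 at row 2 (s2 leaves); pivot element 8/5.
Pivot on row 2; the Z-row RHS becomes 21/5 − (-23/5)·(9/8) = 75/8.

75/8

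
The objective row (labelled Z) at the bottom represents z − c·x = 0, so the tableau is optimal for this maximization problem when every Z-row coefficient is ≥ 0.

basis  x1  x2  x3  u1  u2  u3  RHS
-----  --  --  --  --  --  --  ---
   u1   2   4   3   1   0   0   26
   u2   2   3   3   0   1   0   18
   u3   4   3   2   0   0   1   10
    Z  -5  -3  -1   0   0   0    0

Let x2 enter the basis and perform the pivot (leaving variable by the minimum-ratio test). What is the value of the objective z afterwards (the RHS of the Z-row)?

10

Ratio test on column x2 — row 1: 26/4 = 13/2; row 2: 18/3 = 6; row 3: 10/3 = 10/3. Minimum is 10/3 at row 3 (u3 leaves); pivot element 3.
Pivot on row 3; the Z-row RHS becomes 0 − (-3)·(10/3) = 10.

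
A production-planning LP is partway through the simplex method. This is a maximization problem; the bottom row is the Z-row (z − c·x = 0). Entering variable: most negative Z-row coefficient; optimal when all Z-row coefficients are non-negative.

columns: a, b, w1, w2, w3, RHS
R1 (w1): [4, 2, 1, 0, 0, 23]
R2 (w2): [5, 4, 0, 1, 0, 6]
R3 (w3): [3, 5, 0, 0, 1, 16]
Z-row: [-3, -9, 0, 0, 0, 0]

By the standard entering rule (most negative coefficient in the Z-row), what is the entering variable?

Negative Z-row entries: a: -3, b: -9.
The most negative is -9 in column b, so b enters.

b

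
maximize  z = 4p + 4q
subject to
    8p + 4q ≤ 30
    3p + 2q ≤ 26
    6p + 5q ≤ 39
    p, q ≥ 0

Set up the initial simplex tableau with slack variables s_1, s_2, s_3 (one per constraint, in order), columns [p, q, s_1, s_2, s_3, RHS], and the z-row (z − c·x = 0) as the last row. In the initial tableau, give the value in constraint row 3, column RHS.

39

The RHS of constraint 3 is b_3 = 39.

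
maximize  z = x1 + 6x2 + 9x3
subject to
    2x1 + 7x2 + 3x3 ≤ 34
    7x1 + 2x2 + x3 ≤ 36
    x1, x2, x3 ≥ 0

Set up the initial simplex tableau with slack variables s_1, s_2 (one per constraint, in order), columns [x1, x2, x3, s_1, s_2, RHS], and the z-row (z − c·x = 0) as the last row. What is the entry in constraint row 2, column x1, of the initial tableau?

Constraint 2 has coefficient 7 on x1.

7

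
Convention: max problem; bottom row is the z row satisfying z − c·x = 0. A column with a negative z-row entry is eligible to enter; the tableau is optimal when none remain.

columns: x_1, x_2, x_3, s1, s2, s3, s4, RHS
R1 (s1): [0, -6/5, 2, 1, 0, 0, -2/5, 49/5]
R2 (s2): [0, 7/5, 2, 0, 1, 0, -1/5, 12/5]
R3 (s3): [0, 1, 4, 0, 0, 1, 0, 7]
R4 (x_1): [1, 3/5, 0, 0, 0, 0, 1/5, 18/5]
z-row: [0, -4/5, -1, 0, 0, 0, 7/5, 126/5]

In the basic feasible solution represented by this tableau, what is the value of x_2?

x_2 is not in the basis, so in the current basic feasible solution x_2 = 0.

0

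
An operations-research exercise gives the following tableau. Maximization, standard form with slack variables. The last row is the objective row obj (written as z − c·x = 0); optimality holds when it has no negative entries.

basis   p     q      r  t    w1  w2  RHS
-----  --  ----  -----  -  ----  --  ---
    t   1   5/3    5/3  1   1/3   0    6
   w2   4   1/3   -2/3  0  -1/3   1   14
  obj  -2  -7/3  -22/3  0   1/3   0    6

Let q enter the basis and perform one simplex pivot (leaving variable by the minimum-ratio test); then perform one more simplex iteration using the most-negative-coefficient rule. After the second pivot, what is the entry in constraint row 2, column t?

2/5

Ratio test on column q — row 1: 6/(5/3) = 18/5; row 2: 14/(1/3) = 42. Minimum is 18/5 at row 1 (t leaves); pivot element 5/3.
Divide row 1 by 5/3; eliminate column q from the other rows.
Second iteration: most negative obj-row entry is -5 in column r, so r enters.
Ratio test on column r — row 1: (18/5)/1 = 18/5; row 2: entry -1 ≤ 0. Minimum is 18/5 at row 1 (q leaves); pivot element 1.
Divide row 1 by 1; eliminate column r from the other rows.
After both pivots, the entry at constraint row 2, column t is 2/5.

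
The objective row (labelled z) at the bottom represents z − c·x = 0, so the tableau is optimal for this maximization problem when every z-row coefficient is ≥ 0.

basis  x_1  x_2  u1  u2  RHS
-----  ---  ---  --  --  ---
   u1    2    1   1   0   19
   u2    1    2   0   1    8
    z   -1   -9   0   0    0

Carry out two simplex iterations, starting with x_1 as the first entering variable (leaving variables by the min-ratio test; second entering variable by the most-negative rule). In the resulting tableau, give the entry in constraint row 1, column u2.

Ratio test on column x_1 — row 1: 19/2 = 19/2; row 2: 8/1 = 8. Minimum is 8 at row 2 (u2 leaves); pivot element 1.
Divide row 2 by 1; eliminate column x_1 from the other rows.
Second iteration: most negative z-row entry is -7 in column x_2, so x_2 enters.
Ratio test on column x_2 — row 1: entry -3 ≤ 0; row 2: 8/2 = 4. Minimum is 4 at row 2 (x_1 leaves); pivot element 2.
Divide row 2 by 2; eliminate column x_2 from the other rows.
After both pivots, the entry at constraint row 1, column u2 is -1/2.

-1/2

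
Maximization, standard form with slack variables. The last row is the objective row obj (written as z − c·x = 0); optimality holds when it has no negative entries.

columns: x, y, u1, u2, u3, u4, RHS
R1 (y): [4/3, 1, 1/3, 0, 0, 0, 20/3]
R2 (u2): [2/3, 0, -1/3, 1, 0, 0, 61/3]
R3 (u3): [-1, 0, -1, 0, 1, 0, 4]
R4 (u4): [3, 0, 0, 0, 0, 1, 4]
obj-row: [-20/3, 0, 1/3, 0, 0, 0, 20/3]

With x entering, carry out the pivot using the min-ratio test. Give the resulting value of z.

140/9

Ratio test on column x — row 1: (20/3)/(4/3) = 5; row 2: (61/3)/(2/3) = 61/2; row 3: entry -1 ≤ 0; row 4: 4/3 = 4/3. Minimum is 4/3 at row 4 (u4 leaves); pivot element 3.
Pivot on row 4; the obj-row RHS becomes 20/3 − (-20/3)·(4/3) = 140/9.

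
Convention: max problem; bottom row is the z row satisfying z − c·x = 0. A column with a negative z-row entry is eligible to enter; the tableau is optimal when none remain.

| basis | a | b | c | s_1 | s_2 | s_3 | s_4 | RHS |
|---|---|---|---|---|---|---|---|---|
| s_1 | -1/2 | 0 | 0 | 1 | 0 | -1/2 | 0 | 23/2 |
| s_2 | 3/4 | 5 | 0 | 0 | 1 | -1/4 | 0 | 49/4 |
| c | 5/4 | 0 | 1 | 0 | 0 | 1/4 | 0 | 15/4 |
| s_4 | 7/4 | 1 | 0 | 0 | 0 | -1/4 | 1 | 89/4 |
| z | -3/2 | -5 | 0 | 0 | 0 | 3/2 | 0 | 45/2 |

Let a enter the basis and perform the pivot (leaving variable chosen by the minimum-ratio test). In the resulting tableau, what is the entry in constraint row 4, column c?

Ratio test on column a — row 1: entry -1/2 ≤ 0; row 2: (49/4)/(3/4) = 49/3; row 3: (15/4)/(5/4) = 3; row 4: (89/4)/(7/4) = 89/7. Minimum is 3 at row 3 (c leaves); pivot element 5/4.
Divide row 3 by 5/4; eliminate column a from the other rows.
Row 4 update in column c: 0 − (7/4)·(4/5) = -7/5.

-7/5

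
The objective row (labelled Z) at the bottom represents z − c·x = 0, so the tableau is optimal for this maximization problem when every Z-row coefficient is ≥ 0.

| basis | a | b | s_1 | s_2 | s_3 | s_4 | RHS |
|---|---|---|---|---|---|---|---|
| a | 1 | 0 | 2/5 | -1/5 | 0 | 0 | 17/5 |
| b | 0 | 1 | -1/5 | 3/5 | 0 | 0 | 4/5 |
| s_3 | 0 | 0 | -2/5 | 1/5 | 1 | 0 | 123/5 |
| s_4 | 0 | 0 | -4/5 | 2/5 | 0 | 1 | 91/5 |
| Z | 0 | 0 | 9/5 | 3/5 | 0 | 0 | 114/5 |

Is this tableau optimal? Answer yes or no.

yes

Every Z-row coefficient is ≥ 0, so the tableau is optimal.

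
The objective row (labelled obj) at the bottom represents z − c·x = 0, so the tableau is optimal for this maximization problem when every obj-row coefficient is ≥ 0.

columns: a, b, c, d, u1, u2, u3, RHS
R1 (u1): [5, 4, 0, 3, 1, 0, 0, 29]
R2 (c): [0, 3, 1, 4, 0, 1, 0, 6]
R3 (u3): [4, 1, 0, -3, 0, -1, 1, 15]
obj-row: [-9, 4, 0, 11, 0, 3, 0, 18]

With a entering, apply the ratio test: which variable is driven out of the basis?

Column a entries and ratios — u1: 29/5 = 29/5; c: 0 ≤ 0, skip; u3: 15/4 = 15/4.
Smallest ratio is 15/4 in the row of u3, so u3 leaves.

u3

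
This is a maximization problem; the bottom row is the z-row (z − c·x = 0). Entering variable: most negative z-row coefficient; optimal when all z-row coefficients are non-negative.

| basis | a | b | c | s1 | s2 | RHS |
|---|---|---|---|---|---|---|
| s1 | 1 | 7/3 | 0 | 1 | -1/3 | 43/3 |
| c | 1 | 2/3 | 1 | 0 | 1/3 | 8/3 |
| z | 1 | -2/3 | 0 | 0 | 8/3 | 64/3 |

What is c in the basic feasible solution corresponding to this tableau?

c is basic (row 2); its value is the RHS of that row, 8/3.

8/3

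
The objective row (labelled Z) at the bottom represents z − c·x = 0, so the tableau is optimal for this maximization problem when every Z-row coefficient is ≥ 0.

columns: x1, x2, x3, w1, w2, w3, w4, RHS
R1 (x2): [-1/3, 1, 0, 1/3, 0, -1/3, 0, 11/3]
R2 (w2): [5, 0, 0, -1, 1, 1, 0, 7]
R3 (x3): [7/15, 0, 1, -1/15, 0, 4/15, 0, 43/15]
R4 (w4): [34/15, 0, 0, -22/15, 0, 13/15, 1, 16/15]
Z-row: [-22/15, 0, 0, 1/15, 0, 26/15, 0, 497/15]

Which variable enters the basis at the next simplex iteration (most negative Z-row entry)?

Negative Z-row entries: x1: -22/15.
The most negative is -22/15 in column x1, so x1 enters.

x1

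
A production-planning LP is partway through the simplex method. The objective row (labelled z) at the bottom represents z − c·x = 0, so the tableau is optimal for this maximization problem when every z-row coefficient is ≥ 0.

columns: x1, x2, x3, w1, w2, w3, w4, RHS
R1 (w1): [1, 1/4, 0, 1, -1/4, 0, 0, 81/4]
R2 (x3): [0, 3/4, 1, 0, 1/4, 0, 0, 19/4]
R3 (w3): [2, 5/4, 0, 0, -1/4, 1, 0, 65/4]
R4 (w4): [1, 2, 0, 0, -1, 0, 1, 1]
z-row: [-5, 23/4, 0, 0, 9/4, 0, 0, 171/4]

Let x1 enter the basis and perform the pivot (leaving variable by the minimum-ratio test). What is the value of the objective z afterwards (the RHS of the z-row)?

191/4

Ratio test on column x1 — row 1: (81/4)/1 = 81/4; row 2: entry 0 ≤ 0; row 3: (65/4)/2 = 65/8; row 4: 1/1 = 1. Minimum is 1 at row 4 (w4 leaves); pivot element 1.
Pivot on row 4; the z-row RHS becomes 171/4 − (-5)·1 = 191/4.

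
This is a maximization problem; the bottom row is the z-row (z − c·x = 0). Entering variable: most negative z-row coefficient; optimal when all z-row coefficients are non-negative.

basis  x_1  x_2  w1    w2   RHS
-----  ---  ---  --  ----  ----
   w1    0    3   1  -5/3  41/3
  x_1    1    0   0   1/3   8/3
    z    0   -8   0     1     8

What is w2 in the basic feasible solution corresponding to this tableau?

w2 is not in the basis, so in the current basic feasible solution w2 = 0.

0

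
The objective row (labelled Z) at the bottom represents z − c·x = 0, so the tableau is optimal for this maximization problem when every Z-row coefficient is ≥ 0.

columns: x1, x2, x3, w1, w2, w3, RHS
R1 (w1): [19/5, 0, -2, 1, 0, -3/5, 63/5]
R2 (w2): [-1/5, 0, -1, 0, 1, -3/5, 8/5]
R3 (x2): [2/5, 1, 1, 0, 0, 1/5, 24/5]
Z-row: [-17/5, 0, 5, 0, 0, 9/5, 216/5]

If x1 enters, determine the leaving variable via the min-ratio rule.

w1

Column x1 entries and ratios — w1: (63/5)/(19/5) = 63/19; w2: -1/5 ≤ 0, skip; x2: (24/5)/(2/5) = 12.
Smallest ratio is 63/19 in the row of w1, so w1 leaves.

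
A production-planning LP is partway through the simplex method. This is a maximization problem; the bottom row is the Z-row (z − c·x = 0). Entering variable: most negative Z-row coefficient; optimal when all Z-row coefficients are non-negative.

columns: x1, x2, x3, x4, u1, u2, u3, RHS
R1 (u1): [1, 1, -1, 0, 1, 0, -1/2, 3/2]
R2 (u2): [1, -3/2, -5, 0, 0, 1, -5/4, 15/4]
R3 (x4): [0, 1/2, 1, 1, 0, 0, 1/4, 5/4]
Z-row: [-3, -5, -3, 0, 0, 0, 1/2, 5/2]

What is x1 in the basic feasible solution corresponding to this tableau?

x1 is not in the basis, so in the current basic feasible solution x1 = 0.

0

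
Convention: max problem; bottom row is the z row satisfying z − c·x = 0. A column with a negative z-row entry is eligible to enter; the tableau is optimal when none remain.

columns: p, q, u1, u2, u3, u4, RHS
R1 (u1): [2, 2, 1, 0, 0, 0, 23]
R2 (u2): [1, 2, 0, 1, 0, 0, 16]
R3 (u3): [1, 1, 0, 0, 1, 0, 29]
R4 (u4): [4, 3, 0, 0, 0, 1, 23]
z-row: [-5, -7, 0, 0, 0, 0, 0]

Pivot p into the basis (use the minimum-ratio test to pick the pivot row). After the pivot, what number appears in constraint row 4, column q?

Ratio test on column p — row 1: 23/2 = 23/2; row 2: 16/1 = 16; row 3: 29/1 = 29; row 4: 23/4 = 23/4. Minimum is 23/4 at row 4 (u4 leaves); pivot element 4.
Divide row 4 by 4; eliminate column p from the other rows.
In the new row 4, the q entry is the old entry divided by the pivot: 3/4 = 3/4.

3/4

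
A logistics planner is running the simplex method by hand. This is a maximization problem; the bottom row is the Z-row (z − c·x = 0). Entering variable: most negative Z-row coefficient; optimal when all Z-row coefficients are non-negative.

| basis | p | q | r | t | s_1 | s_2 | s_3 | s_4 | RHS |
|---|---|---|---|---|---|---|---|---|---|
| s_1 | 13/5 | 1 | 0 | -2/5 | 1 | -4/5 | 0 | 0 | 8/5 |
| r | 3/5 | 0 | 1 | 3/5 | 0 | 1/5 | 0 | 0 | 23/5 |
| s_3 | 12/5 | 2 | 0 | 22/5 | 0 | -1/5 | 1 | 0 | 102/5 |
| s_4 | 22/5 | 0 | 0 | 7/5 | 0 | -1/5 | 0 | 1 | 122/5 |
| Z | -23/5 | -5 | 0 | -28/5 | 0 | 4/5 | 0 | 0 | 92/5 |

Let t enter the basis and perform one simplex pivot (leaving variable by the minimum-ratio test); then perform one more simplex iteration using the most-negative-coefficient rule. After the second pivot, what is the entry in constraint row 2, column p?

12/13

Ratio test on column t — row 1: entry -2/5 ≤ 0; row 2: (23/5)/(3/5) = 23/3; row 3: (102/5)/(22/5) = 51/11; row 4: (122/5)/(7/5) = 122/7. Minimum is 51/11 at row 3 (s_3 leaves); pivot element 22/5.
Divide row 3 by 22/5; eliminate column t from the other rows.
Second iteration: most negative Z-row entry is -27/11 in column q, so q enters.
Ratio test on column q — row 1: (38/11)/(13/11) = 38/13; row 2: entry -3/11 ≤ 0; row 3: (51/11)/(5/11) = 51/5; row 4: entry -7/11 ≤ 0. Minimum is 38/13 at row 1 (s_1 leaves); pivot element 13/11.
Divide row 1 by 13/11; eliminate column q from the other rows.
After both pivots, the entry at constraint row 2, column p is 12/13.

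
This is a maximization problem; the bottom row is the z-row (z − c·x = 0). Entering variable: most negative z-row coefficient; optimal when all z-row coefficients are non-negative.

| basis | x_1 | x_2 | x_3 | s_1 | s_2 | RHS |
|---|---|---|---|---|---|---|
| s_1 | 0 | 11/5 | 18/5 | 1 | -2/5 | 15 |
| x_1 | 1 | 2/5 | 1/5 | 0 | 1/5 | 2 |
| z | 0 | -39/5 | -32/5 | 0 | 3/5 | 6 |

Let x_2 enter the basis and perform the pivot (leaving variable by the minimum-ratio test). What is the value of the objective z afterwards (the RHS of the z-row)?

Ratio test on column x_2 — row 1: 15/(11/5) = 75/11; row 2: 2/(2/5) = 5. Minimum is 5 at row 2 (x_1 leaves); pivot element 2/5.
Pivot on row 2; the z-row RHS becomes 6 − (-39/5)·5 = 45.

45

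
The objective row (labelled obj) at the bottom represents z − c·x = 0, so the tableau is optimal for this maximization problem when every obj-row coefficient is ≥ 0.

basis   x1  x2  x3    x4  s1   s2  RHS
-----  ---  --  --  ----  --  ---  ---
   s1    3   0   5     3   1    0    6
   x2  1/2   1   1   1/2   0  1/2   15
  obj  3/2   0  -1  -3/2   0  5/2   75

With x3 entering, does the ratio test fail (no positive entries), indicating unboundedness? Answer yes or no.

no

Column x3 has positive entries in row(s) 1, 2, so the ratio test bounds it — not unbounded.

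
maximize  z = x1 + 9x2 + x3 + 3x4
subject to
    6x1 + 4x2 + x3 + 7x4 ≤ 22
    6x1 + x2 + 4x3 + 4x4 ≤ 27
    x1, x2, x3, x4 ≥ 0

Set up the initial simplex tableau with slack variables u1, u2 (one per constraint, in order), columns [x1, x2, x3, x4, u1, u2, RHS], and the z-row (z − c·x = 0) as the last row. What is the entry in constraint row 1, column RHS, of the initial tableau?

22

The RHS of constraint 1 is b_1 = 22.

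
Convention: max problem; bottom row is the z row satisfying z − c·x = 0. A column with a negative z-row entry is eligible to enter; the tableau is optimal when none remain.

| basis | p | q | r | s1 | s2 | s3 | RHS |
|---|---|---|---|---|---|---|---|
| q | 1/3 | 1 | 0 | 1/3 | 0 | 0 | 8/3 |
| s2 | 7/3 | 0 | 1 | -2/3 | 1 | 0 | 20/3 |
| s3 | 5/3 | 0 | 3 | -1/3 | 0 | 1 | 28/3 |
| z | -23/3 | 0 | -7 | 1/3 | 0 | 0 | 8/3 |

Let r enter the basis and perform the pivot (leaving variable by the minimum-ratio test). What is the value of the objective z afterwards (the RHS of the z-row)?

Ratio test on column r — row 1: entry 0 ≤ 0; row 2: (20/3)/1 = 20/3; row 3: (28/3)/3 = 28/9. Minimum is 28/9 at row 3 (s3 leaves); pivot element 3.
Pivot on row 3; the z-row RHS becomes 8/3 − (-7)·(28/9) = 220/9.

220/9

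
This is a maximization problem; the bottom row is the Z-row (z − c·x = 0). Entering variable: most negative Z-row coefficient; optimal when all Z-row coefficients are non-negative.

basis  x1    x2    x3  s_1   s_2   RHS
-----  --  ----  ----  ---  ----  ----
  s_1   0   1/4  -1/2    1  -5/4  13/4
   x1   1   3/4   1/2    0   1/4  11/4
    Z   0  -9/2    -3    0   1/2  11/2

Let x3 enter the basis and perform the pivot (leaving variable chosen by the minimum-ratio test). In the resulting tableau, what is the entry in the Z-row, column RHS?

Ratio test on column x3 — row 1: entry -1/2 ≤ 0; row 2: (11/4)/(1/2) = 11/2. Minimum is 11/2 at row 2 (x1 leaves); pivot element 1/2.
Divide row 2 by 1/2; eliminate column x3 from the other rows.
Z-row update in column RHS: 11/2 − (-3)·(11/2) = 22.

22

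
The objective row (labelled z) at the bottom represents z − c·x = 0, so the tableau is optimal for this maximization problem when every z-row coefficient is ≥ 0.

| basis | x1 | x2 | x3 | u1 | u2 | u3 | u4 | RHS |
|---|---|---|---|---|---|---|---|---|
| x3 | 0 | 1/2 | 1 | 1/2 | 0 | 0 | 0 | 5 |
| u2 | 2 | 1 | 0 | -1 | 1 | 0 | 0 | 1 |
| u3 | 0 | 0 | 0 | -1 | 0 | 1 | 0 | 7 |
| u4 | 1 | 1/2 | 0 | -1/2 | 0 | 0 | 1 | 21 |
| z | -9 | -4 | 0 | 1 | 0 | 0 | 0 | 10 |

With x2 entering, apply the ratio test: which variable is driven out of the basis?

u2

Column x2 entries and ratios — x3: 5/(1/2) = 10; u2: 1/1 = 1; u3: 0 ≤ 0, skip; u4: 21/(1/2) = 42.
Smallest ratio is 1 in the row of u2, so u2 leaves.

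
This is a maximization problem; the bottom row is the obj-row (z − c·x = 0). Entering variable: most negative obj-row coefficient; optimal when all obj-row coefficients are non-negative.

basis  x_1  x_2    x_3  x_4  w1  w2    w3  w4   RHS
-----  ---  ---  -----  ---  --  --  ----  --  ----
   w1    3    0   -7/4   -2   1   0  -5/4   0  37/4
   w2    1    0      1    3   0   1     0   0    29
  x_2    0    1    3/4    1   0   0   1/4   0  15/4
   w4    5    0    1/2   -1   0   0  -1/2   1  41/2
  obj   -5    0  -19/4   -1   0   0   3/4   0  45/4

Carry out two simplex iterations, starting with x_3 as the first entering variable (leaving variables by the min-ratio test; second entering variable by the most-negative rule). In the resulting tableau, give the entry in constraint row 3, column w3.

Ratio test on column x_3 — row 1: entry -7/4 ≤ 0; row 2: 29/1 = 29; row 3: (15/4)/(3/4) = 5; row 4: (41/2)/(1/2) = 41. Minimum is 5 at row 3 (x_2 leaves); pivot element 3/4.
Divide row 3 by 3/4; eliminate column x_3 from the other rows.
Second iteration: most negative obj-row entry is -5 in column x_1, so x_1 enters.
Ratio test on column x_1 — row 1: 18/3 = 6; row 2: 24/1 = 24; row 3: entry 0 ≤ 0; row 4: 18/5 = 18/5. Minimum is 18/5 at row 4 (w4 leaves); pivot element 5.
Divide row 4 by 5; eliminate column x_1 from the other rows.
After both pivots, the entry at constraint row 3, column w3 is 1/3.

1/3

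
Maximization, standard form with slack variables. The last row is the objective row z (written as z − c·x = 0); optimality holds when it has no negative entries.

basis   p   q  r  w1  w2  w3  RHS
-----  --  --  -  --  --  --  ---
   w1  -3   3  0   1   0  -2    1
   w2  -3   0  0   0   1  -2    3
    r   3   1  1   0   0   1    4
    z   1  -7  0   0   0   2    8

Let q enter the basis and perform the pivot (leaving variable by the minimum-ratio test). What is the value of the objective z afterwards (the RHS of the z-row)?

Ratio test on column q — row 1: 1/3 = 1/3; row 2: entry 0 ≤ 0; row 3: 4/1 = 4. Minimum is 1/3 at row 1 (w1 leaves); pivot element 3.
Pivot on row 1; the z-row RHS becomes 8 − (-7)·(1/3) = 31/3.

31/3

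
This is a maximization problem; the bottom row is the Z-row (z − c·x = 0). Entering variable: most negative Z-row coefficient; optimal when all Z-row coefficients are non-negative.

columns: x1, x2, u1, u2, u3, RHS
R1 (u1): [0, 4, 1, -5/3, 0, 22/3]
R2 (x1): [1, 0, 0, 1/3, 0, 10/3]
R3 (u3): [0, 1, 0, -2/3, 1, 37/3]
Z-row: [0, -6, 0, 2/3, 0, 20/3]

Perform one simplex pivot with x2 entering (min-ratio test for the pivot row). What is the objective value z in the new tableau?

Ratio test on column x2 — row 1: (22/3)/4 = 11/6; row 2: entry 0 ≤ 0; row 3: (37/3)/1 = 37/3. Minimum is 11/6 at row 1 (u1 leaves); pivot element 4.
Pivot on row 1; the Z-row RHS becomes 20/3 − (-6)·(11/6) = 53/3.

53/3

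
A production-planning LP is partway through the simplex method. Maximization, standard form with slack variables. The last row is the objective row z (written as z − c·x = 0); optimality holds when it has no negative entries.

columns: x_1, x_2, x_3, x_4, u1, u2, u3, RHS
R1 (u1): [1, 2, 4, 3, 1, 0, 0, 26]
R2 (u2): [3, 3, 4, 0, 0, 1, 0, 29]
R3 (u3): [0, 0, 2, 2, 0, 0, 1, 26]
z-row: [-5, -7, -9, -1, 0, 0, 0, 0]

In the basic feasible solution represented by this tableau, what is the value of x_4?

0

x_4 is not in the basis, so in the current basic feasible solution x_4 = 0.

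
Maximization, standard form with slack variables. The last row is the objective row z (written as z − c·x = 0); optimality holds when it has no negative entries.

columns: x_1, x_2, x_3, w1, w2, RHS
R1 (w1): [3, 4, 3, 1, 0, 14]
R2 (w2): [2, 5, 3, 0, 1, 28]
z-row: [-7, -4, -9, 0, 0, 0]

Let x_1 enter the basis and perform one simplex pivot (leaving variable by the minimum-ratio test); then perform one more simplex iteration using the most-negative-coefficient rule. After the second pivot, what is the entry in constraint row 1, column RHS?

14/3

Ratio test on column x_1 — row 1: 14/3 = 14/3; row 2: 28/2 = 14. Minimum is 14/3 at row 1 (w1 leaves); pivot element 3.
Divide row 1 by 3; eliminate column x_1 from the other rows.
Second iteration: most negative z-row entry is -2 in column x_3, so x_3 enters.
Ratio test on column x_3 — row 1: (14/3)/1 = 14/3; row 2: (56/3)/1 = 56/3. Minimum is 14/3 at row 1 (x_1 leaves); pivot element 1.
Divide row 1 by 1; eliminate column x_3 from the other rows.
After both pivots, the entry at constraint row 1, column RHS is 14/3.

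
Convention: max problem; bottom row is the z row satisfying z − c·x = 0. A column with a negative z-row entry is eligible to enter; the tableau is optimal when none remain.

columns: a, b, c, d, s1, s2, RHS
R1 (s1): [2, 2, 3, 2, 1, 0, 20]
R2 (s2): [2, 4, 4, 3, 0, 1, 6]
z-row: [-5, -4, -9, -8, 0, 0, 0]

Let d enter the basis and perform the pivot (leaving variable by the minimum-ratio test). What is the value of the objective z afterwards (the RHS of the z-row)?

Ratio test on column d — row 1: 20/2 = 10; row 2: 6/3 = 2. Minimum is 2 at row 2 (s2 leaves); pivot element 3.
Pivot on row 2; the z-row RHS becomes 0 − (-8)·2 = 16.

16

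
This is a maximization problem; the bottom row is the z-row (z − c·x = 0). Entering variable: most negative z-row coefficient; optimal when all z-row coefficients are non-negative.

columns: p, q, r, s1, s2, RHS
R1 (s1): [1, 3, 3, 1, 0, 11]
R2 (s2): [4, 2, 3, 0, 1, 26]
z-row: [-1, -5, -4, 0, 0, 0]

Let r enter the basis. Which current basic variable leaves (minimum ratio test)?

Column r entries and ratios — s1: 11/3 = 11/3; s2: 26/3 = 26/3.
Smallest ratio is 11/3 in the row of s1, so s1 leaves.

s1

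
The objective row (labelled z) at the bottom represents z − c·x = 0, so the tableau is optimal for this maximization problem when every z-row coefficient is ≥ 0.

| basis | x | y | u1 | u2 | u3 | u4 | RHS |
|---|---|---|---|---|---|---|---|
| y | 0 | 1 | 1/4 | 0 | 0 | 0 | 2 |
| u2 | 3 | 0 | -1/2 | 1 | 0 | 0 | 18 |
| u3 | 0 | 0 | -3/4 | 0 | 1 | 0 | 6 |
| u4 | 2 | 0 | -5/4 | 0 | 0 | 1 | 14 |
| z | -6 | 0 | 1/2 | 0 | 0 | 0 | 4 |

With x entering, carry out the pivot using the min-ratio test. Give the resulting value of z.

Ratio test on column x — row 1: entry 0 ≤ 0; row 2: 18/3 = 6; row 3: entry 0 ≤ 0; row 4: 14/2 = 7. Minimum is 6 at row 2 (u2 leaves); pivot element 3.
Pivot on row 2; the z-row RHS becomes 4 − (-6)·6 = 40.

40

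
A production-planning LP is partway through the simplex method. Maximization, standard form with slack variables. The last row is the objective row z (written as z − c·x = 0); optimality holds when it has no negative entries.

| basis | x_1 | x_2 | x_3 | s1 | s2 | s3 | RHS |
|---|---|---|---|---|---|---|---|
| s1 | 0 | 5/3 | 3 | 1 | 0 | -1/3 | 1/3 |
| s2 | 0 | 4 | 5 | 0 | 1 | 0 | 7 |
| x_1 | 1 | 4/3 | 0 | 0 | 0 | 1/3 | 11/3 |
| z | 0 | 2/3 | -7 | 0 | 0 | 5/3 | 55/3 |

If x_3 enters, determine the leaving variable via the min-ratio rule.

Column x_3 entries and ratios — s1: (1/3)/3 = 1/9; s2: 7/5 = 7/5; x_1: 0 ≤ 0, skip.
Smallest ratio is 1/9 in the row of s1, so s1 leaves.

s1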